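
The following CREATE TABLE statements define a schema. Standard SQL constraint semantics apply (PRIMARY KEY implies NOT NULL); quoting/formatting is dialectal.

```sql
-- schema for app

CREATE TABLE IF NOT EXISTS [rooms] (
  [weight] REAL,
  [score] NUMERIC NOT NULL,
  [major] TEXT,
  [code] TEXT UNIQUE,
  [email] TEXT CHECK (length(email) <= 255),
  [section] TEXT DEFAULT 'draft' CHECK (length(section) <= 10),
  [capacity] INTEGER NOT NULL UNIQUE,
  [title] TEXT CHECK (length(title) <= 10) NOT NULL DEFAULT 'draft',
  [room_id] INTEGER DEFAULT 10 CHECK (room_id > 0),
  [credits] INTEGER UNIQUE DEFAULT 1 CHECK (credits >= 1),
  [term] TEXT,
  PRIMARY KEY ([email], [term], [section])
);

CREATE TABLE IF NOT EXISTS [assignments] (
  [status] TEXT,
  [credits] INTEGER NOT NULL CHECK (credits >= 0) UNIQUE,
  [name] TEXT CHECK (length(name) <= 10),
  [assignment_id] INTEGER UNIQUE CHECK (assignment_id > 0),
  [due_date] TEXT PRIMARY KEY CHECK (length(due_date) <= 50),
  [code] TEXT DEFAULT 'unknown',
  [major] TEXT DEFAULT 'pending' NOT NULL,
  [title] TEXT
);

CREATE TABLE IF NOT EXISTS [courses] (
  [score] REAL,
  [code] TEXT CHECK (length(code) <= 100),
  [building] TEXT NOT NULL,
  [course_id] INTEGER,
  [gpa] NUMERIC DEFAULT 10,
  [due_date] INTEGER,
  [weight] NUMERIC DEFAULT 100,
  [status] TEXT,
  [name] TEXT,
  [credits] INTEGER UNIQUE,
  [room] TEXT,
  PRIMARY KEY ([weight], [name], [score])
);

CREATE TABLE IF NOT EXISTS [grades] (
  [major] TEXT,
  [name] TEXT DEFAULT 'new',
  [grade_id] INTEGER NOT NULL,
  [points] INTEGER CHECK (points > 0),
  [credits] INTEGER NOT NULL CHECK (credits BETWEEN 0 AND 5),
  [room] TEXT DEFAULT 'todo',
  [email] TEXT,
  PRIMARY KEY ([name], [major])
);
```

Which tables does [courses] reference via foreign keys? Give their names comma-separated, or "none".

none

No column in courses has a REFERENCES clause.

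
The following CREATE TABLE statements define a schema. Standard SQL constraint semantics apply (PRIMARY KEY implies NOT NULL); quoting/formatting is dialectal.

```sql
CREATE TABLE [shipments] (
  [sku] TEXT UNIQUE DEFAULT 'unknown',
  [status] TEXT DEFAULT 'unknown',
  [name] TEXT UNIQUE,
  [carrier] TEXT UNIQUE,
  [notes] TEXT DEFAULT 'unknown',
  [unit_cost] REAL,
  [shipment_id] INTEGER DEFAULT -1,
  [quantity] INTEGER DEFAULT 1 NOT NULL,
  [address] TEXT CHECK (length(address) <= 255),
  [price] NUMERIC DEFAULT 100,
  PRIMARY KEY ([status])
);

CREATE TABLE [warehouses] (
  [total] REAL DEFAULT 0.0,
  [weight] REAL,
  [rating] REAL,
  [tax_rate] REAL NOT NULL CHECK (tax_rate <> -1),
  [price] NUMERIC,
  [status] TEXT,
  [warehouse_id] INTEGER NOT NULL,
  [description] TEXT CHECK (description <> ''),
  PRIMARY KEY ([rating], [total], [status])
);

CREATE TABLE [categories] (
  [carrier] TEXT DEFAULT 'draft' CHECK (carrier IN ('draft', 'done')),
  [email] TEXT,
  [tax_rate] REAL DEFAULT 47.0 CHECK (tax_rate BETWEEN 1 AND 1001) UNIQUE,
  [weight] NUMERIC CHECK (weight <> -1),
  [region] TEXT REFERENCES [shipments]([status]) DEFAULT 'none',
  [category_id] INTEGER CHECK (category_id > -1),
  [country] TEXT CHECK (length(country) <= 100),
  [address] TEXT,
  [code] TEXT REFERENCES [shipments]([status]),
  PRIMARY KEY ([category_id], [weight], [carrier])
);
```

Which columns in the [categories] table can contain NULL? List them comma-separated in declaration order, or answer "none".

email, tax_rate, region, country, address, code

- carrier: part of the PRIMARY KEY, which implies NOT NULL → not nullable.
- email: no NOT NULL constraint applies → nullable.
- tax_rate: CHECK does not forbid NULL (a CHECK constraint passes when its expression is NULL) → nullable.
- weight: part of the PRIMARY KEY, which implies NOT NULL → not nullable.
- region: a foreign key column may be NULL unless separately constrained → nullable.
- category_id: part of the PRIMARY KEY, which implies NOT NULL → not nullable.
- country: CHECK does not forbid NULL (a CHECK constraint passes when its expression is NULL) → nullable.
- address: no NOT NULL constraint applies → nullable.
- code: a foreign key column may be NULL unless separately constrained → nullable.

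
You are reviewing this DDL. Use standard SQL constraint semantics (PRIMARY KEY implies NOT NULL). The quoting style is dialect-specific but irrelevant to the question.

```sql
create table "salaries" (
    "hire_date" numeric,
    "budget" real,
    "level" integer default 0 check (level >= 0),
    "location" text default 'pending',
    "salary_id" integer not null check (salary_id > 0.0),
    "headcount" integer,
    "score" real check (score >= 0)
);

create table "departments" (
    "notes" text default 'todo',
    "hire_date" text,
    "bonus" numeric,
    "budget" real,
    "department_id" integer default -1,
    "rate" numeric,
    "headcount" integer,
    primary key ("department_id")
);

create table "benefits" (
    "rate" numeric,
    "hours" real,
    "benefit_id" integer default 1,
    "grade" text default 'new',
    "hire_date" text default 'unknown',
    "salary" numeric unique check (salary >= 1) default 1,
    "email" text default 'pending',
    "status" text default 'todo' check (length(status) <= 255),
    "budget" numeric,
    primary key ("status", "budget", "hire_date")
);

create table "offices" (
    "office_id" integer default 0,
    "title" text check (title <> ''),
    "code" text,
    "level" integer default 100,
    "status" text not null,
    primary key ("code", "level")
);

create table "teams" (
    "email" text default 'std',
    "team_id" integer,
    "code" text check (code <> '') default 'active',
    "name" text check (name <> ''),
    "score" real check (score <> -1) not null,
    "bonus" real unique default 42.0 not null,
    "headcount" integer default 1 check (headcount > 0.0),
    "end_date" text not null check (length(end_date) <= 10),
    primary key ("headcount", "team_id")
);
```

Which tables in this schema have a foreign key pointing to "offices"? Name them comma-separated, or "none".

No REFERENCES clause anywhere in the schema names offices.

none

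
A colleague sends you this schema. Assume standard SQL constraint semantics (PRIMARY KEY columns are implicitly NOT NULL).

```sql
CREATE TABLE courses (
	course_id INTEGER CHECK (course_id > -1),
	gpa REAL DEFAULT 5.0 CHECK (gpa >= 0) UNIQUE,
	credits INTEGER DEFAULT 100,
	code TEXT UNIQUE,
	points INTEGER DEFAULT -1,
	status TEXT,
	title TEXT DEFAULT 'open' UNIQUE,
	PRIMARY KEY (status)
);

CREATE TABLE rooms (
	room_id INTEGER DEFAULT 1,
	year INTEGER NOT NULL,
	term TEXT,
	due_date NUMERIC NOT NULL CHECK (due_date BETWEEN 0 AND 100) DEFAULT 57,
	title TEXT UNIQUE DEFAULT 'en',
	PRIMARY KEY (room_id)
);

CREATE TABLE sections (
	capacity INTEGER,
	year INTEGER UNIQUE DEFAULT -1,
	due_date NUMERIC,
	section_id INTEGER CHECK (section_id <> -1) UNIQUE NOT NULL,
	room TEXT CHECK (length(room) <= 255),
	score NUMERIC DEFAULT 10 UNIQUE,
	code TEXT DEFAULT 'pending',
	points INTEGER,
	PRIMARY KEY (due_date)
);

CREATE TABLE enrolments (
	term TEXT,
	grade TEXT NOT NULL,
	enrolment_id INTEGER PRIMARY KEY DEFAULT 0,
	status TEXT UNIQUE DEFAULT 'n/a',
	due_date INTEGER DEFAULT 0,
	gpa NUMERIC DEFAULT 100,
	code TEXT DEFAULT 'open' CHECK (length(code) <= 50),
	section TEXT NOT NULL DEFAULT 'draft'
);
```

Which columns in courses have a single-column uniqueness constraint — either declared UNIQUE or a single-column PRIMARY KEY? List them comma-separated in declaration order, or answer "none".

gpa, code, status, title

- course_id: no UNIQUE or single-column PK constraint.
- gpa: declared UNIQUE → unique.
- credits: no UNIQUE or single-column PK constraint.
- code: declared UNIQUE → unique.
- points: no UNIQUE or single-column PK constraint.
- status: single-column PRIMARY KEY → unique.
- title: declared UNIQUE → unique.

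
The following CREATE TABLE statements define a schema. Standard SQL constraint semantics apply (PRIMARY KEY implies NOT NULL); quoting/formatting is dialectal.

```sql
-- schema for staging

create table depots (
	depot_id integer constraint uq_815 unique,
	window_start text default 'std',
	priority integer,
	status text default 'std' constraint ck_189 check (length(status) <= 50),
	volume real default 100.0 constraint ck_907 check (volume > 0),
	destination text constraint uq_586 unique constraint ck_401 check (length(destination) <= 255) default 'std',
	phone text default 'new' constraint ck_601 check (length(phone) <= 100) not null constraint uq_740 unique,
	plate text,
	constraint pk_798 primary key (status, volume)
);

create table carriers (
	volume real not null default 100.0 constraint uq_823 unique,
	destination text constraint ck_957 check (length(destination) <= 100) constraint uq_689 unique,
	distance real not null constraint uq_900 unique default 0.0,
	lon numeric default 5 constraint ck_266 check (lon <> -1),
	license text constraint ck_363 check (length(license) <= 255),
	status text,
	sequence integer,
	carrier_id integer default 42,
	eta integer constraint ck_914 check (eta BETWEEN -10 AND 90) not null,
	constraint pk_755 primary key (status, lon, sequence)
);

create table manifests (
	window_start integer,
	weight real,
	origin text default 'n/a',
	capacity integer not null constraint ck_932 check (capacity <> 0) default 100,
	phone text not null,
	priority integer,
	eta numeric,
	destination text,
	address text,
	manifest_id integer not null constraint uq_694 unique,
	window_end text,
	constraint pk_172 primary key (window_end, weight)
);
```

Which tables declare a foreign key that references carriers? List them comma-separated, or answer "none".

No REFERENCES clause anywhere in the schema names carriers.

none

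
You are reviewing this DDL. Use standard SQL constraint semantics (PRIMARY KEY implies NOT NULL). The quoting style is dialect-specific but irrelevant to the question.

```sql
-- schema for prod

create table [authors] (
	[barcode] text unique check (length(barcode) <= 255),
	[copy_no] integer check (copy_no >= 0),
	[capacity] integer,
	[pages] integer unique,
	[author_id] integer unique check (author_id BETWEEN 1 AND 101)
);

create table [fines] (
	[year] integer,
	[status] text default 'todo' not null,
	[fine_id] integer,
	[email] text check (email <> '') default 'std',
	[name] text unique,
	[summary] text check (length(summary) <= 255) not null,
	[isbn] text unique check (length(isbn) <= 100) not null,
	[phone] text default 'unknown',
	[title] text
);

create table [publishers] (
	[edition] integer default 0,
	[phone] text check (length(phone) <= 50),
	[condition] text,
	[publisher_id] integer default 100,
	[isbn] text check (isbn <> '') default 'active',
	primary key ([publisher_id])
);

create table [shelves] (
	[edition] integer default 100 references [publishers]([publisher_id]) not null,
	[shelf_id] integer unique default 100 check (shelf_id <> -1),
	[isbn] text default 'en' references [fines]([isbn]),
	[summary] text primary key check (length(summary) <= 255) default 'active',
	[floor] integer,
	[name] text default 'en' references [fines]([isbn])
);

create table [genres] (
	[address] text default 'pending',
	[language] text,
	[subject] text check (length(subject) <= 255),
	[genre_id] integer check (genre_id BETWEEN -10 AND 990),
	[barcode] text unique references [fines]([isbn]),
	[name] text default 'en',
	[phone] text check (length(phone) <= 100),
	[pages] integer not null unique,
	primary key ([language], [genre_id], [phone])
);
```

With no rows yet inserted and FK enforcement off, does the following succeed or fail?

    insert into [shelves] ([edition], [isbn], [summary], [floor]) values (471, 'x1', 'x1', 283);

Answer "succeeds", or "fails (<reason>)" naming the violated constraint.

NOT NULL columns: edition is supplied; summary is supplied.
CHECK constraints: 'x1' satisfies (length(summary) <= 255).
No constraint is violated.

succeeds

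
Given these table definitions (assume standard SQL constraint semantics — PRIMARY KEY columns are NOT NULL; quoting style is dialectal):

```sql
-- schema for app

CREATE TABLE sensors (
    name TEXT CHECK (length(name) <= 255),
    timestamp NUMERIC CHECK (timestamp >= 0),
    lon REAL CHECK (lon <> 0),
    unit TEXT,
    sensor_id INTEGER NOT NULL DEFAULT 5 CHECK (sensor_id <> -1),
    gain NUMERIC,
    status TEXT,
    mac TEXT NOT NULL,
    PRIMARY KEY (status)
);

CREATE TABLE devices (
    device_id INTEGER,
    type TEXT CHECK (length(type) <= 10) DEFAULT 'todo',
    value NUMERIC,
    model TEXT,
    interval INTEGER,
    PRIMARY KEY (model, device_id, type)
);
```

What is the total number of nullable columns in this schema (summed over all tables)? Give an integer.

7

sensors: 5 nullable (name, timestamp, lon, unit, gain — PK (status) and explicit NOT NULL columns excluded).
devices: 2 nullable (value, interval — PK (model, device_id, type) and explicit NOT NULL columns excluded).
Total: 5 + 2 = 7.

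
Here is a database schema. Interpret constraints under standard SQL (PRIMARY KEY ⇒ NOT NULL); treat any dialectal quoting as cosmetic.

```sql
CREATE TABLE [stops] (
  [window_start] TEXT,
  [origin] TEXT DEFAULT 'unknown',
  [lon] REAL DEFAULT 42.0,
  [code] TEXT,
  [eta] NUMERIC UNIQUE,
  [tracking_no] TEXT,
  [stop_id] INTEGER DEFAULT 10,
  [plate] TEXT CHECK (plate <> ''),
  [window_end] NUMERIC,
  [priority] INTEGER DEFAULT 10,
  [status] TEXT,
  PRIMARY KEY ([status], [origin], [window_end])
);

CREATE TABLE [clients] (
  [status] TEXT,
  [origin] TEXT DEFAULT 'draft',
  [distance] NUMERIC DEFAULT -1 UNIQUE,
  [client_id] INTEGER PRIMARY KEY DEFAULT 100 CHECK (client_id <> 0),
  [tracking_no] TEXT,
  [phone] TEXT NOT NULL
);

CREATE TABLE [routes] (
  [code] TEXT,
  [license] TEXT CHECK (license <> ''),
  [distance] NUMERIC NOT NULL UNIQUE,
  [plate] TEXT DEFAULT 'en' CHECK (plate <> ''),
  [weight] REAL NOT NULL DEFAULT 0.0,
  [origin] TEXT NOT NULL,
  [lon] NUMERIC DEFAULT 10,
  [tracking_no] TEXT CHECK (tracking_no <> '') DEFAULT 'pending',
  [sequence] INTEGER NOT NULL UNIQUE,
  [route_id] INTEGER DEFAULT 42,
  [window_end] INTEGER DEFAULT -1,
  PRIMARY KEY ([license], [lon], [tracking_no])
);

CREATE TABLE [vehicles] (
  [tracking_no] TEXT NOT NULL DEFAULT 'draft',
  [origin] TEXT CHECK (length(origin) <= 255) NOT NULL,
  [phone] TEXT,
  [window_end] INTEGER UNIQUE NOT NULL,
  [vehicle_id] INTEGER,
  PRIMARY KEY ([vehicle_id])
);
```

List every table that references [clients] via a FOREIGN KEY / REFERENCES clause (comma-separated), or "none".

none

No REFERENCES clause anywhere in the schema names clients.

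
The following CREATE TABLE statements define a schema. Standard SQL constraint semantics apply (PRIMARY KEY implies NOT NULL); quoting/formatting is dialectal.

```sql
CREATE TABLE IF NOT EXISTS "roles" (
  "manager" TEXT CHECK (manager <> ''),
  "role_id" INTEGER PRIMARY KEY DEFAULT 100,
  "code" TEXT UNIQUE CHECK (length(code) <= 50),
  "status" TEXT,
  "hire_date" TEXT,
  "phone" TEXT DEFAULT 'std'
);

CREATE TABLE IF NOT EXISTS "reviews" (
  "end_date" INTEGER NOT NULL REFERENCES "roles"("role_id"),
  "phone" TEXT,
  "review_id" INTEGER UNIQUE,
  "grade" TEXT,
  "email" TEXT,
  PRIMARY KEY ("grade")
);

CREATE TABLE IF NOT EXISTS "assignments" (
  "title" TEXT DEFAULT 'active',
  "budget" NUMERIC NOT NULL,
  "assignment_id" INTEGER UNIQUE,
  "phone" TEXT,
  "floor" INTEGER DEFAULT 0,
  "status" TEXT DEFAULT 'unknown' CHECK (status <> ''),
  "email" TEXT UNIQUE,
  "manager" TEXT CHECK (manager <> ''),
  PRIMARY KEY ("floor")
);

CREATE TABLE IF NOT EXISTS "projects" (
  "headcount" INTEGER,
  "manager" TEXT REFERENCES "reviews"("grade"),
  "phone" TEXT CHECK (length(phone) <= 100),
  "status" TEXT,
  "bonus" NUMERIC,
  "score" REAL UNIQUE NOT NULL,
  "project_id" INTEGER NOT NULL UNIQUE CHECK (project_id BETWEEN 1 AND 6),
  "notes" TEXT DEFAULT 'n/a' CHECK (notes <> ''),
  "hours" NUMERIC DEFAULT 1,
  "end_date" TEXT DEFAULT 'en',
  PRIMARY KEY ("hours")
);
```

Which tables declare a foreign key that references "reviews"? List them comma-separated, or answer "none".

- projects.manager references reviews(grade).

projects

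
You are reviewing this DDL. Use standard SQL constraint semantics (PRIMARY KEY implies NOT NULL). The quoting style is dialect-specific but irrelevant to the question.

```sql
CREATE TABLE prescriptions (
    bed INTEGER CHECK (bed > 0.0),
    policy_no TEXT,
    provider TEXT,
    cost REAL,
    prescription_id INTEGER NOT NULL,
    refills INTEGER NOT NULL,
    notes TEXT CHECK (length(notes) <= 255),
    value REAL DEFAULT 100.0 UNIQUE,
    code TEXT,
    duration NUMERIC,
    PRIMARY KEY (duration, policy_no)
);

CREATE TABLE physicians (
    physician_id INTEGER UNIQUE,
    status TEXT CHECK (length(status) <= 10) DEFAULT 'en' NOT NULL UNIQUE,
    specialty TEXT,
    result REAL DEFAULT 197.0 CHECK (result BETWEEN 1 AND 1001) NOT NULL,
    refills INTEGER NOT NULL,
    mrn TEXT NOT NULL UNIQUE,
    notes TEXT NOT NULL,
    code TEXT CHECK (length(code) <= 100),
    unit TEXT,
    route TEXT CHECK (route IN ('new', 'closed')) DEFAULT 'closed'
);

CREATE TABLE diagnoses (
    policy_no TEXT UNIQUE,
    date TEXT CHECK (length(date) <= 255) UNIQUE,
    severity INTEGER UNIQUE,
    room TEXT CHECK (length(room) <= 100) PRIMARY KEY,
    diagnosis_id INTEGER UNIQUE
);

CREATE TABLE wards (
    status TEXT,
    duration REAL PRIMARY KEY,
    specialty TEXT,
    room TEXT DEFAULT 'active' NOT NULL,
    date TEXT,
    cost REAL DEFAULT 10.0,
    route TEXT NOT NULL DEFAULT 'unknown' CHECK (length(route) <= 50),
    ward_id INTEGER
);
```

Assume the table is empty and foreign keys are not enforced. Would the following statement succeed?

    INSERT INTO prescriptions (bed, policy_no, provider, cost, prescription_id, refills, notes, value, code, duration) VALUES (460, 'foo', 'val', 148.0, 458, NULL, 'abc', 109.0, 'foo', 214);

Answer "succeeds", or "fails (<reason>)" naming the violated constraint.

refills is explicitly set to NULL, but refills is declared NOT NULL.

fails (NOT NULL on refills)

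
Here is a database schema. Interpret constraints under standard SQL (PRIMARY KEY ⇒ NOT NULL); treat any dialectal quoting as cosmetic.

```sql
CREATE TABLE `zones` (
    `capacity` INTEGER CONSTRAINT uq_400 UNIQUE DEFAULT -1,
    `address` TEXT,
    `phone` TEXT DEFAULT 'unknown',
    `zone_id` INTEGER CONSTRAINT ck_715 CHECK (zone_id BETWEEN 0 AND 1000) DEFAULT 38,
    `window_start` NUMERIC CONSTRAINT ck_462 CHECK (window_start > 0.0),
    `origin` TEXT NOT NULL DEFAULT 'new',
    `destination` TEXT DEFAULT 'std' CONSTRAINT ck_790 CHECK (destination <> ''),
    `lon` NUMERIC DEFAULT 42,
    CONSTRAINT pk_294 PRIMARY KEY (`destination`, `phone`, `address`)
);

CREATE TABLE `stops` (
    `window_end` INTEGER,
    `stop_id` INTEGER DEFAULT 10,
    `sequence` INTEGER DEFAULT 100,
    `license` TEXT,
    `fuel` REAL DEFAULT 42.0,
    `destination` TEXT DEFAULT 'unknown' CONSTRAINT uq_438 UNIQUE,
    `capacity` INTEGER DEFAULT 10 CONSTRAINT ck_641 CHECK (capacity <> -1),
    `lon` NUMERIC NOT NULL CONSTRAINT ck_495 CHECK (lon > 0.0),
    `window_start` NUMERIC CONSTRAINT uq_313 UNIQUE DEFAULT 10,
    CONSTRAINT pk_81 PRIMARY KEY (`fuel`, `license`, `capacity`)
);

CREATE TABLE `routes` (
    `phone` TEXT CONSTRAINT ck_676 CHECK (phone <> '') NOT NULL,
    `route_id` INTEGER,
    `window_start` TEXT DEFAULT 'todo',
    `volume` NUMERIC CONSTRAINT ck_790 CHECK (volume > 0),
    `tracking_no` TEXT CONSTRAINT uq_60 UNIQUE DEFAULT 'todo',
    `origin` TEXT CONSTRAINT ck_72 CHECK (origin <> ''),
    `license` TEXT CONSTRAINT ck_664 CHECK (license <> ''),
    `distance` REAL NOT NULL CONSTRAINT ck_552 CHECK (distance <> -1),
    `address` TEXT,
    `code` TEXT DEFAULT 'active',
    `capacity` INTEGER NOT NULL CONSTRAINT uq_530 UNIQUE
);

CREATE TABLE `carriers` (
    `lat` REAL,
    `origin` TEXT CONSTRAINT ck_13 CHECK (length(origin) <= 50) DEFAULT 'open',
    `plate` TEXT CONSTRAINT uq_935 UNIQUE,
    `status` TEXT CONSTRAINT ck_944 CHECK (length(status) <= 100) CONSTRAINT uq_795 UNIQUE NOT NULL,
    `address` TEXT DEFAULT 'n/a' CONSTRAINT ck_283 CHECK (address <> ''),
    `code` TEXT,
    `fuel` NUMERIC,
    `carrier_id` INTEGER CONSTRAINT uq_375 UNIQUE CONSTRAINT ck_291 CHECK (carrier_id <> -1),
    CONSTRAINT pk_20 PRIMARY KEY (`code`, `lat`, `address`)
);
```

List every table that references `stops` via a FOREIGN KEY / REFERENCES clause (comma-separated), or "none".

No REFERENCES clause anywhere in the schema names stops.

none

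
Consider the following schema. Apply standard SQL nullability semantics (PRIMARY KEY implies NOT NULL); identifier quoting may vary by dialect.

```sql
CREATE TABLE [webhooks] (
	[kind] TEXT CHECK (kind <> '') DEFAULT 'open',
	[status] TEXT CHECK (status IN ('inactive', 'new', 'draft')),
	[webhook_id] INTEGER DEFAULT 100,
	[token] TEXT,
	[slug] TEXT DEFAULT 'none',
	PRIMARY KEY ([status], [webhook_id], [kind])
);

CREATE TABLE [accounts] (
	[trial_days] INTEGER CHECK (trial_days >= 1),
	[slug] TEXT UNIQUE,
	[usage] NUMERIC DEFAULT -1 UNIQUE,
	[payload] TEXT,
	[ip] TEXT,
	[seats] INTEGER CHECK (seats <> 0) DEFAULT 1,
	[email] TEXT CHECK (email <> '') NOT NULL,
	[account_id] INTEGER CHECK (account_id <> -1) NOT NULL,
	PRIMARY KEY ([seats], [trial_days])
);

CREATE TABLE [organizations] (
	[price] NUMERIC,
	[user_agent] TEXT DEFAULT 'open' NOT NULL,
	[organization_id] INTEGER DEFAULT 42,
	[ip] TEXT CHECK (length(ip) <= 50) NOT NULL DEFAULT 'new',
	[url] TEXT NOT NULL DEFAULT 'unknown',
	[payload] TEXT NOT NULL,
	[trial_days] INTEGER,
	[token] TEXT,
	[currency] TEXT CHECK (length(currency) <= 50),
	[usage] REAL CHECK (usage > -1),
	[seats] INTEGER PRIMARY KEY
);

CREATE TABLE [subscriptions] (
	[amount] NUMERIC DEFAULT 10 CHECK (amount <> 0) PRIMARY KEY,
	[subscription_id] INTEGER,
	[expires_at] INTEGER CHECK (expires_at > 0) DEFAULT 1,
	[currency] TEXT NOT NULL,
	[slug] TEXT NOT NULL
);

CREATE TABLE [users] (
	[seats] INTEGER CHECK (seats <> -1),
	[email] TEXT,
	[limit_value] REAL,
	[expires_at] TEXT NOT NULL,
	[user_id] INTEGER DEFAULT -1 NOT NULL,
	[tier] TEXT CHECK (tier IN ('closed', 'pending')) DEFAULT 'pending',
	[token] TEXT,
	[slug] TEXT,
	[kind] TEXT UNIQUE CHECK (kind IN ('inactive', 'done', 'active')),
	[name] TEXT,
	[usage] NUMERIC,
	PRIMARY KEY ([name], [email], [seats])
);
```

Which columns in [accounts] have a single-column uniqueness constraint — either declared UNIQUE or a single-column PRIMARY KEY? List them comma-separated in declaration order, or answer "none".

slug, usage

- trial_days: part of a composite PRIMARY KEY — only the tuple is unique, not this column on its own.
- slug: declared UNIQUE → unique.
- usage: declared UNIQUE → unique.
- payload: no UNIQUE or single-column PK constraint.
- ip: no UNIQUE or single-column PK constraint.
- seats: part of a composite PRIMARY KEY — only the tuple is unique, not this column on its own.
- email: no UNIQUE or single-column PK constraint.
- account_id: no UNIQUE or single-column PK constraint.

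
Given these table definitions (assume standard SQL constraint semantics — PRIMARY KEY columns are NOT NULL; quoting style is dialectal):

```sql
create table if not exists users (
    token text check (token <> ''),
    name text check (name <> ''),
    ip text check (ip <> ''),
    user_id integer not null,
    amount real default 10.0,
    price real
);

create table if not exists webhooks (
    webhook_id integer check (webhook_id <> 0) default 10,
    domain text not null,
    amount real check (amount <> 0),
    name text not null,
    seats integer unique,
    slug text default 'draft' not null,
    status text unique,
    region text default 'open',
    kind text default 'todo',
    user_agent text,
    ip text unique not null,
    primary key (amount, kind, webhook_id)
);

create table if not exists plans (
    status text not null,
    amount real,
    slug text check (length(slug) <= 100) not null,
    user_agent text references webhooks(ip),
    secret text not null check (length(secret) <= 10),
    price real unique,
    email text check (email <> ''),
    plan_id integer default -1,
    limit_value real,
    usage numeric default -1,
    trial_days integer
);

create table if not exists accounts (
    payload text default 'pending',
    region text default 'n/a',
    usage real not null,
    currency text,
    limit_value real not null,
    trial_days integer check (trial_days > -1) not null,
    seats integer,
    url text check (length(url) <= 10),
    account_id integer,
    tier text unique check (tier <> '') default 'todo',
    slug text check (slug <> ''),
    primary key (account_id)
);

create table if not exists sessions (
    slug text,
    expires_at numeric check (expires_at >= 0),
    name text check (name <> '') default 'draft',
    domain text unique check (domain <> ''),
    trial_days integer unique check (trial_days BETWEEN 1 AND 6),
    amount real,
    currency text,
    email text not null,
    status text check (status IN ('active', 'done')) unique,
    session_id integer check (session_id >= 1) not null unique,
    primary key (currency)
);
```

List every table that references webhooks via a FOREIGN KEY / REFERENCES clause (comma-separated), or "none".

plans

- plans.user_agent references webhooks(ip).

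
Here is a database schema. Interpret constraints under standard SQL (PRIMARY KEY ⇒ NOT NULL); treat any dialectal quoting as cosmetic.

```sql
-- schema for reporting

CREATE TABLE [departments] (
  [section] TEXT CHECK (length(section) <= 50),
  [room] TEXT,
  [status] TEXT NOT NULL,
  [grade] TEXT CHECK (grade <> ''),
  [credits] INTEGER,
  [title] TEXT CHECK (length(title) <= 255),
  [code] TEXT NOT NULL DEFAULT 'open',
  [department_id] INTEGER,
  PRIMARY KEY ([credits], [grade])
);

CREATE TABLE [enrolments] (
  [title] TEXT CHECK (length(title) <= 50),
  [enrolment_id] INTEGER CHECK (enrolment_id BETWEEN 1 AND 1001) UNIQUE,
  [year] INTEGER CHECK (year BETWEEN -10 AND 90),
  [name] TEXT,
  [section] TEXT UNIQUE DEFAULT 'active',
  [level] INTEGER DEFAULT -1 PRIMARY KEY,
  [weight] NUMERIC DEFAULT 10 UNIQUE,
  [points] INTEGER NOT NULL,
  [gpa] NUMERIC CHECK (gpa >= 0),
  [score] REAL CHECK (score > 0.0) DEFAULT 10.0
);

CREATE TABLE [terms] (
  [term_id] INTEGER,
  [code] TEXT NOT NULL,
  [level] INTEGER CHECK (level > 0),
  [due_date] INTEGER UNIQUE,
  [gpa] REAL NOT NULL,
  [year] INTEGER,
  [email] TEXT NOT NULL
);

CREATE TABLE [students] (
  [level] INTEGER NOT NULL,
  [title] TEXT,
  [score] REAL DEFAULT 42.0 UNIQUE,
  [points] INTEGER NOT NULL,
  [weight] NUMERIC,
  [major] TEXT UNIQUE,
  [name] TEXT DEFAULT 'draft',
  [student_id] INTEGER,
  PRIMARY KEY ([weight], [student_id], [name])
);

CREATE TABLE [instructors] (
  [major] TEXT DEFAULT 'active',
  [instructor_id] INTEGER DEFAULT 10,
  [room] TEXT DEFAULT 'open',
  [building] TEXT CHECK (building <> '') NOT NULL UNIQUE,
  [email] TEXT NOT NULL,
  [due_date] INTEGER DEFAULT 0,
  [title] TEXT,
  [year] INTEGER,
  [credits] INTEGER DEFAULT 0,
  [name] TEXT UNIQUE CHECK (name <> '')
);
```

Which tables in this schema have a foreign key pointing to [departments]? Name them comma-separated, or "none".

No REFERENCES clause anywhere in the schema names departments.

none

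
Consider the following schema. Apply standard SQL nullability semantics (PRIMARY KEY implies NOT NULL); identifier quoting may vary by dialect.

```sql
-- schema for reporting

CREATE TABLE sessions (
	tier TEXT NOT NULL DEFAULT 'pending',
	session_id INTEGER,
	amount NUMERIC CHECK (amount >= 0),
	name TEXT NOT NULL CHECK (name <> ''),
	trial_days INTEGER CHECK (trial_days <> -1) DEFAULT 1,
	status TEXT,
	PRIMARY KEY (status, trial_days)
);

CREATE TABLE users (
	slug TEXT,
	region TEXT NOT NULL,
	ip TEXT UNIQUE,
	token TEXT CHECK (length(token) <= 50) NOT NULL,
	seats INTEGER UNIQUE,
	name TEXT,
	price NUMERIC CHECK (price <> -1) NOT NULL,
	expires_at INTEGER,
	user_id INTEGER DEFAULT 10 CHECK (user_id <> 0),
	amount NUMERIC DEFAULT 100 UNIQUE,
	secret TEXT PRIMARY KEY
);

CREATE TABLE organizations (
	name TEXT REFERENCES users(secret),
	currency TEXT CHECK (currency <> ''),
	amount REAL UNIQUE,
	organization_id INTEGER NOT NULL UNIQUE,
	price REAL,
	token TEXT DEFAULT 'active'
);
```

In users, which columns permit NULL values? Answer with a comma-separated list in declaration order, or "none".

slug, ip, seats, name, expires_at, user_id, amount

- slug: no NOT NULL constraint applies → nullable.
- region: declared NOT NULL → not nullable.
- ip: UNIQUE does not imply NOT NULL → nullable.
- token: declared NOT NULL → not nullable.
- seats: UNIQUE does not imply NOT NULL → nullable.
- name: no NOT NULL constraint applies → nullable.
- price: declared NOT NULL → not nullable.
- expires_at: no NOT NULL constraint applies → nullable.
- user_id: CHECK does not forbid NULL (a CHECK constraint passes when its expression is NULL) → nullable.
- amount: UNIQUE does not imply NOT NULL → nullable.
- secret: part of the PRIMARY KEY, which implies NOT NULL → not nullable.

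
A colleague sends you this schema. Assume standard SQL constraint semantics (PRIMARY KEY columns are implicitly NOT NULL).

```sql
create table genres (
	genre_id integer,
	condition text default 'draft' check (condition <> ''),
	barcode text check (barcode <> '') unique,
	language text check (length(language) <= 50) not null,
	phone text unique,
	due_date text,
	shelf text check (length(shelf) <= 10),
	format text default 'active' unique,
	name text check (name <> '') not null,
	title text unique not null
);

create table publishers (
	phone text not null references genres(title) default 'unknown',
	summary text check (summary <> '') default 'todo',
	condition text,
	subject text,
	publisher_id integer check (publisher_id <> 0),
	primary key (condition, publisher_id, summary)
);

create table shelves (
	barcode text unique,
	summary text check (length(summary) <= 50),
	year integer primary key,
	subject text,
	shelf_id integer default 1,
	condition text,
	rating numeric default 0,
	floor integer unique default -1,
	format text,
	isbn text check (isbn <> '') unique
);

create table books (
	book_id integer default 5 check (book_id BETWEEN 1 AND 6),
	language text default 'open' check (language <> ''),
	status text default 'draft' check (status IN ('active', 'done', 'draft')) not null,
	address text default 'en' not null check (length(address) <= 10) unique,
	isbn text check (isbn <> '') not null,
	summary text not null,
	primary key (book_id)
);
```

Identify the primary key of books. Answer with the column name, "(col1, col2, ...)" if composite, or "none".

book_id

book_id is declared PRIMARY KEY as a table-level PRIMARY KEY clause.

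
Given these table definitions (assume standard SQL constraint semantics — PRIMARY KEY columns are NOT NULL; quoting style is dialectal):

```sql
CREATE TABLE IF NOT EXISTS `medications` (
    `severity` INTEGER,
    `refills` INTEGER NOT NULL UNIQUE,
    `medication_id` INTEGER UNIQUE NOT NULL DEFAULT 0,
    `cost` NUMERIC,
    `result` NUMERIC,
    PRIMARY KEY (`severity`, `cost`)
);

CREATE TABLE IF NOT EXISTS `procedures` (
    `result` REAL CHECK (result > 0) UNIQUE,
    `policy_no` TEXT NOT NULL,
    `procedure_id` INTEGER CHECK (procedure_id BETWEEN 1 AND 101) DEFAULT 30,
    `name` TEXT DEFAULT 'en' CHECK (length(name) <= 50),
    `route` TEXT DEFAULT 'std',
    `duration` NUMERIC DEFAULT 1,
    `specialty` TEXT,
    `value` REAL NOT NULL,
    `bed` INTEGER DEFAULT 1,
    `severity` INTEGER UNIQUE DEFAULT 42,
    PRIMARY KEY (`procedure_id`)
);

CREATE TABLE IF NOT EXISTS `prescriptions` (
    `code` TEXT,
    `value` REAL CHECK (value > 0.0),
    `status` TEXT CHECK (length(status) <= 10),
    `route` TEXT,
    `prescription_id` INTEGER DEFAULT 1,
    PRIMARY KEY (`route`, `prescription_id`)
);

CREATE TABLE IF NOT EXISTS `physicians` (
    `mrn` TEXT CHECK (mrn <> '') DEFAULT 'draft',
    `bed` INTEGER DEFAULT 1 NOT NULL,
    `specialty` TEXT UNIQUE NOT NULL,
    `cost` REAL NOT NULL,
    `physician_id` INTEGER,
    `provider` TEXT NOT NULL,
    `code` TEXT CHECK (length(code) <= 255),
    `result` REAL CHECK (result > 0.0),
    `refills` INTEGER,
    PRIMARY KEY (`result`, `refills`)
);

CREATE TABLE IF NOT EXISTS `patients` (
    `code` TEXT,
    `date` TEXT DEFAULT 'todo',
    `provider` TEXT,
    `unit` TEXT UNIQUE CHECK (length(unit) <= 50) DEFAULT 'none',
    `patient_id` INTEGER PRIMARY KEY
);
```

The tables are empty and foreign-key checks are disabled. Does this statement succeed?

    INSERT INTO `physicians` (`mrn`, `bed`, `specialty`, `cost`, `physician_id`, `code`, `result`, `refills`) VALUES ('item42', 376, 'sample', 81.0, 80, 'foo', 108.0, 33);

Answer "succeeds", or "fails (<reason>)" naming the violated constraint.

fails (NOT NULL on provider)

provider is omitted from the column list and has no DEFAULT, so it would receive NULL.
But provider is declared NOT NULL.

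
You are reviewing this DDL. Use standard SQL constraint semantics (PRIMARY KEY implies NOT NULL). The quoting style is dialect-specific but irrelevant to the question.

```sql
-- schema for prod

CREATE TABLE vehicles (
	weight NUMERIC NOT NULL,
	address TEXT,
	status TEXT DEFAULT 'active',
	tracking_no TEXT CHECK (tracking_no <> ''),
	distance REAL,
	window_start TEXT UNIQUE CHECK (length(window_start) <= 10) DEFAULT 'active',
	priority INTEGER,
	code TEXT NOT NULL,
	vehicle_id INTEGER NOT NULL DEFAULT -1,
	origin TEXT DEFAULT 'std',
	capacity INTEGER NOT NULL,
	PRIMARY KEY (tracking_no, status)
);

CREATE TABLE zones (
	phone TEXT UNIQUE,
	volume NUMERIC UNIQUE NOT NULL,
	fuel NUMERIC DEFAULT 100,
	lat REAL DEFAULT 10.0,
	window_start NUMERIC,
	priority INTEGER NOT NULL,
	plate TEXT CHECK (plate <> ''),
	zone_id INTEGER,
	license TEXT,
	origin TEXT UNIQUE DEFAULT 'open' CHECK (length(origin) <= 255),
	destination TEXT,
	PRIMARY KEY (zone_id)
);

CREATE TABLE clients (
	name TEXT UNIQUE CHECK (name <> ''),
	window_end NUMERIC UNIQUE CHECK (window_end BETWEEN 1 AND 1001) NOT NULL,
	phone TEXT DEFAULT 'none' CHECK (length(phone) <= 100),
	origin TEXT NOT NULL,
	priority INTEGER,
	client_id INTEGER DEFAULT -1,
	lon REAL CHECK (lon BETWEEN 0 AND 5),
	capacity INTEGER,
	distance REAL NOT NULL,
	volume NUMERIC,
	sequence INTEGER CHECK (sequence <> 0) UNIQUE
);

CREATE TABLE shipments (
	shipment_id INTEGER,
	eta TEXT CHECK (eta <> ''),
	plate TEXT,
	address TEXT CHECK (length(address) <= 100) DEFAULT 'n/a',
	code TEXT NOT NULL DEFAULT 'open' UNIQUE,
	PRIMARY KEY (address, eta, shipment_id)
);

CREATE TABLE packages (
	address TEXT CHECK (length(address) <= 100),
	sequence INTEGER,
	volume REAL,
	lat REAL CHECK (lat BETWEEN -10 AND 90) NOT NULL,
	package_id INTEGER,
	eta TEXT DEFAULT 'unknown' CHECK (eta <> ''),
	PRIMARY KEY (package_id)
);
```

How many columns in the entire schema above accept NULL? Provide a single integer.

vehicles: 5 nullable (address, distance, window_start, priority, origin — PK (tracking_no, status) and explicit NOT NULL columns excluded).
zones: 8 nullable (phone, fuel, lat, window_start, plate, license, origin, destination — PK (zone_id) and explicit NOT NULL columns excluded).
clients: 8 nullable (name, phone, priority, client_id, lon, capacity, volume, sequence — PK none and explicit NOT NULL columns excluded).
shipments: 1 nullable (plate — PK (address, eta, shipment_id) and explicit NOT NULL columns excluded).
packages: 4 nullable (address, sequence, volume, eta — PK (package_id) and explicit NOT NULL columns excluded).
Total: 5 + 8 + 8 + 1 + 4 = 26.

26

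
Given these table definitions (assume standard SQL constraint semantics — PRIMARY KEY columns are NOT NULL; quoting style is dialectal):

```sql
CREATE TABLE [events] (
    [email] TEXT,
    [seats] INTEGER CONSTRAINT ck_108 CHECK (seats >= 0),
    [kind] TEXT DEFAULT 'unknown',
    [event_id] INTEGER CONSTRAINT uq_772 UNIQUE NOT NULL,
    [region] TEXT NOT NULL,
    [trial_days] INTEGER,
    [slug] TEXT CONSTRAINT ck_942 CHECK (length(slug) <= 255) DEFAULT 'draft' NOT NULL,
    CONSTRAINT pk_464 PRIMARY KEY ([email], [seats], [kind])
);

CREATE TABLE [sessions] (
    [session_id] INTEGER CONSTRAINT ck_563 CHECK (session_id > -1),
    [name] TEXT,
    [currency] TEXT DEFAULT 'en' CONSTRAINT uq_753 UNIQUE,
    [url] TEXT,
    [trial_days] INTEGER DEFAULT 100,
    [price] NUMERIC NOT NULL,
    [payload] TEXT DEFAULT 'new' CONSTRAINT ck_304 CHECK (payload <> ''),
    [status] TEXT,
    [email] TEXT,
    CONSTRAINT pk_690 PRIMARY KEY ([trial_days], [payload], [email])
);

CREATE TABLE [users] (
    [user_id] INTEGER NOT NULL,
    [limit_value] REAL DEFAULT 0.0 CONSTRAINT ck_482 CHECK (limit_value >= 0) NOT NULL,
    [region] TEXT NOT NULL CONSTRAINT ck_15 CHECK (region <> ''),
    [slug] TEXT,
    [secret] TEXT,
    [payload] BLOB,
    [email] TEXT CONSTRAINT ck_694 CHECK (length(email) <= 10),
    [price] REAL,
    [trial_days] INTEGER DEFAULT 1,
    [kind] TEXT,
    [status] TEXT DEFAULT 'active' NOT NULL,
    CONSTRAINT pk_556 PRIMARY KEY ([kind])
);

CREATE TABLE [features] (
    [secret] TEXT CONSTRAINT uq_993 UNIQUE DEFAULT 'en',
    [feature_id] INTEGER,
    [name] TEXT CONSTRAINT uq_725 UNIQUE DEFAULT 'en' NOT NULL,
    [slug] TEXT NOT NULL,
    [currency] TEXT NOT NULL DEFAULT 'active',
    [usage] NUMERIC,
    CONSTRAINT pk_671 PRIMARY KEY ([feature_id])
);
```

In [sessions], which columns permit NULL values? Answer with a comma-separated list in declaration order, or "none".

- session_id: CHECK does not forbid NULL (a CHECK constraint passes when its expression is NULL) → nullable.
- name: no NOT NULL constraint applies → nullable.
- currency: UNIQUE does not imply NOT NULL → nullable.
- url: no NOT NULL constraint applies → nullable.
- trial_days: part of the PRIMARY KEY, which implies NOT NULL → not nullable.
- price: declared NOT NULL → not nullable.
- payload: part of the PRIMARY KEY, which implies NOT NULL → not nullable.
- status: no NOT NULL constraint applies → nullable.
- email: part of the PRIMARY KEY, which implies NOT NULL → not nullable.

session_id, name, currency, url, status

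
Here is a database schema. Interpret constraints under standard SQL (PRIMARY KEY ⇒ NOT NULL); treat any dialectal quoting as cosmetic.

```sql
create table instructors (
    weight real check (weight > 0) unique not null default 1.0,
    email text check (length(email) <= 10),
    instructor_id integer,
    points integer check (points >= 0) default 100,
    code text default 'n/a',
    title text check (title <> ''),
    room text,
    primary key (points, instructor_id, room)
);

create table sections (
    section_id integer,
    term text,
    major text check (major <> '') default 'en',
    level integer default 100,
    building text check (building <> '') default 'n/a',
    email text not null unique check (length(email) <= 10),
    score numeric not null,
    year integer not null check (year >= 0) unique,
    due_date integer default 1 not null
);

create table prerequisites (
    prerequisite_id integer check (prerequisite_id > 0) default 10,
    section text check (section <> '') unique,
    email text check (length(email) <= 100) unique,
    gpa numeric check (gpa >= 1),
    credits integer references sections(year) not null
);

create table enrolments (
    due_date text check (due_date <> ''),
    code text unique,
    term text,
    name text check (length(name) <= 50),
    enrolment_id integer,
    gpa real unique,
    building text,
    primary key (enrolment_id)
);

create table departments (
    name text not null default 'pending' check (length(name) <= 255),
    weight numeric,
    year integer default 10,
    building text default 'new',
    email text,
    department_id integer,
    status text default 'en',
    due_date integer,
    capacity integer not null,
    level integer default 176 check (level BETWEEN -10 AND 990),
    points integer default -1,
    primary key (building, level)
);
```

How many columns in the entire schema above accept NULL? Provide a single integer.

25

instructors: 3 nullable (email, code, title — PK (points, instructor_id, room) and explicit NOT NULL columns excluded).
sections: 5 nullable (section_id, term, major, level, building — PK none and explicit NOT NULL columns excluded).
prerequisites: 4 nullable (prerequisite_id, section, email, gpa — PK none and explicit NOT NULL columns excluded).
enrolments: 6 nullable (due_date, code, term, name, gpa, building — PK (enrolment_id) and explicit NOT NULL columns excluded).
departments: 7 nullable (weight, year, email, department_id, status, due_date, points — PK (building, level) and explicit NOT NULL columns excluded).
Total: 3 + 5 + 4 + 6 + 7 = 25.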